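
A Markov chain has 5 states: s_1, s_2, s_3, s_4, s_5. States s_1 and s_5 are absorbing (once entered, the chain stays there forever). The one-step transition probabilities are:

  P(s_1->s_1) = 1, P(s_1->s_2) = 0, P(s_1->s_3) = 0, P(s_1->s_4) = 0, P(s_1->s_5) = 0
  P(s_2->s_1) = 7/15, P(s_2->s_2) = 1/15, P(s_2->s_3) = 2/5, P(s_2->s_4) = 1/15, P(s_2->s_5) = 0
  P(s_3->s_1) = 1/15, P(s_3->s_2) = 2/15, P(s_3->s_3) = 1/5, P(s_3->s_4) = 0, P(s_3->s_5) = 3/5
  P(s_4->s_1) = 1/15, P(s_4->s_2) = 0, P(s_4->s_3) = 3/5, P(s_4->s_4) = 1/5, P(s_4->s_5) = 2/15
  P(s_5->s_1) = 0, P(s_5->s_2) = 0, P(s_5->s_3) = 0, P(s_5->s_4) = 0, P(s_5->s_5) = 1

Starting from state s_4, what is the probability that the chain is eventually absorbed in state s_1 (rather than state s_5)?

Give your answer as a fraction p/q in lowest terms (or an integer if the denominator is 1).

Answer: 68/309

Derivation:
Let a_i = P(absorbed in s_1 | start in state i).
Boundary conditions: a_s_1 = 1, a_s_5 = 0.
For each transient state i, a_i = sum_j P(i->j) * a_j:
  a_s_2 = 7/15*a_s_1 + 1/15*a_s_2 + 2/5*a_s_3 + 1/15*a_s_4 + 0*a_s_5
  a_s_3 = 1/15*a_s_1 + 2/15*a_s_2 + 1/5*a_s_3 + 0*a_s_4 + 3/5*a_s_5
  a_s_4 = 1/15*a_s_1 + 0*a_s_2 + 3/5*a_s_3 + 1/5*a_s_4 + 2/15*a_s_5

Substituting a_s_1 = 1 and a_s_5 = 0, rearrange to (I - Q) a = r where r[i] = P(i -> s_1):
  [14/15, -2/5, -1/15] . (a_s_2, a_s_3, a_s_4) = 7/15
  [-2/15, 4/5, 0] . (a_s_2, a_s_3, a_s_4) = 1/15
  [0, -3/5, 4/5] . (a_s_2, a_s_3, a_s_4) = 1/15

Solving yields:
  a_s_2 = 367/618
  a_s_3 = 169/927
  a_s_4 = 68/309

Starting state is s_4, so the absorption probability is a_s_4 = 68/309.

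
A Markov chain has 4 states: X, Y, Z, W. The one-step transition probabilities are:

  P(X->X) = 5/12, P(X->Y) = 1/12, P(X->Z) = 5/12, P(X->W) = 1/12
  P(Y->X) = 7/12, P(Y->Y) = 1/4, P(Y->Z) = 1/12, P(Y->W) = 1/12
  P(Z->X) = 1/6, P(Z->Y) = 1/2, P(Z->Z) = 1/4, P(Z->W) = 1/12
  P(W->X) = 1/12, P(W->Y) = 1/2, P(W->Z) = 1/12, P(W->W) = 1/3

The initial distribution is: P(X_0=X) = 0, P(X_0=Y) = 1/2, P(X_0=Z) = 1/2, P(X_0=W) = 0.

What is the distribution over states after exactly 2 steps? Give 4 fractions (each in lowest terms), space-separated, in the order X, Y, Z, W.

Answer: 59/144 1/4 17/72 5/48

Derivation:
Propagating the distribution step by step (d_{t+1} = d_t * P):
d_0 = (X=0, Y=1/2, Z=1/2, W=0)
  d_1[X] = 0*5/12 + 1/2*7/12 + 1/2*1/6 + 0*1/12 = 3/8
  d_1[Y] = 0*1/12 + 1/2*1/4 + 1/2*1/2 + 0*1/2 = 3/8
  d_1[Z] = 0*5/12 + 1/2*1/12 + 1/2*1/4 + 0*1/12 = 1/6
  d_1[W] = 0*1/12 + 1/2*1/12 + 1/2*1/12 + 0*1/3 = 1/12
d_1 = (X=3/8, Y=3/8, Z=1/6, W=1/12)
  d_2[X] = 3/8*5/12 + 3/8*7/12 + 1/6*1/6 + 1/12*1/12 = 59/144
  d_2[Y] = 3/8*1/12 + 3/8*1/4 + 1/6*1/2 + 1/12*1/2 = 1/4
  d_2[Z] = 3/8*5/12 + 3/8*1/12 + 1/6*1/4 + 1/12*1/12 = 17/72
  d_2[W] = 3/8*1/12 + 3/8*1/12 + 1/6*1/12 + 1/12*1/3 = 5/48
d_2 = (X=59/144, Y=1/4, Z=17/72, W=5/48)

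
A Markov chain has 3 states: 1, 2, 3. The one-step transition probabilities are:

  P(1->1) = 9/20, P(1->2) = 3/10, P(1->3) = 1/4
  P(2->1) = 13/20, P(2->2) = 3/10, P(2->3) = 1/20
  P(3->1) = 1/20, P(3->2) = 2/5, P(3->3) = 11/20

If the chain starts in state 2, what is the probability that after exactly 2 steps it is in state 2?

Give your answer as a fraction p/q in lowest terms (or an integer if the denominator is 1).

Answer: 61/200

Derivation:
Computing P^2 by repeated multiplication:
P^1 =
  1: [9/20, 3/10, 1/4]
  2: [13/20, 3/10, 1/20]
  3: [1/20, 2/5, 11/20]
P^2 =
  1: [41/100, 13/40, 53/200]
  2: [49/100, 61/200, 41/200]
  3: [31/100, 71/200, 67/200]

(P^2)[2 -> 2] = 61/200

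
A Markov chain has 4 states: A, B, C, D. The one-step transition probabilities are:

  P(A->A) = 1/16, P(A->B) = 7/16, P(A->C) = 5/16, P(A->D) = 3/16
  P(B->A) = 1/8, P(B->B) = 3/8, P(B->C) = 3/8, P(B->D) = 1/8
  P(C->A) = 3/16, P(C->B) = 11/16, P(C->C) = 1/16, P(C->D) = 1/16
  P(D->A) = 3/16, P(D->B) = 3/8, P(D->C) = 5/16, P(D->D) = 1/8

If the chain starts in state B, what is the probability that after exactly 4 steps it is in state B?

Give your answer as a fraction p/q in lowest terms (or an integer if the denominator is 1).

Computing P^4 by repeated multiplication:
P^1 =
  A: [1/16, 7/16, 5/16, 3/16]
  B: [1/8, 3/8, 3/8, 1/8]
  C: [3/16, 11/16, 1/16, 1/16]
  D: [3/16, 3/8, 5/16, 1/8]
P^2 =
  A: [39/256, 61/128, 67/256, 7/64]
  B: [19/128, 1/2, 31/128, 7/64]
  C: [31/256, 13/32, 87/256, 17/128]
  D: [9/64, 31/64, 33/128, 15/128]
P^3 =
  A: [71/512, 955/2048, 567/2048, 121/1024]
  B: [141/1024, 471/1024, 145/512, 61/512]
  C: [301/2048, 1001/2048, 259/1024, 57/512]
  D: [143/1024, 951/2048, 285/1024, 241/2048]
P^4 =
  A: [4621/32768, 15407/32768, 8927/32768, 3813/32768]
  B: [2319/16384, 7735/16384, 4431/16384, 1899/16384]
  C: [4541/32768, 15179/32768, 9169/32768, 3879/32768]
  D: [4621/32768, 241/512, 8911/32768, 953/8192]

(P^4)[B -> B] = 7735/16384

Answer: 7735/16384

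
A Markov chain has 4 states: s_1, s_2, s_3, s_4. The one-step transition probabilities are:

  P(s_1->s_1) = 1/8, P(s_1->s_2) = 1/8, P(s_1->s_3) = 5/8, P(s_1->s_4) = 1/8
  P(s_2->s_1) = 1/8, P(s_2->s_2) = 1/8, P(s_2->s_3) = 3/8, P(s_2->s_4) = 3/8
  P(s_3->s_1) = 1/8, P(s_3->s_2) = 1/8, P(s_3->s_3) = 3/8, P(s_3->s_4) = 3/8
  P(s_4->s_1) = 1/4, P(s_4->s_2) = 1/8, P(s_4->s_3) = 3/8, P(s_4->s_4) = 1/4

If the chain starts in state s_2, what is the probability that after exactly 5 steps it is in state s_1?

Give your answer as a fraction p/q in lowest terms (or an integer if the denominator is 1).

Computing P^5 by repeated multiplication:
P^1 =
  s_1: [1/8, 1/8, 5/8, 1/8]
  s_2: [1/8, 1/8, 3/8, 3/8]
  s_3: [1/8, 1/8, 3/8, 3/8]
  s_4: [1/4, 1/8, 3/8, 1/4]
P^2 =
  s_1: [9/64, 1/8, 13/32, 21/64]
  s_2: [11/64, 1/8, 13/32, 19/64]
  s_3: [11/64, 1/8, 13/32, 19/64]
  s_4: [5/32, 1/8, 7/16, 9/32]
P^3 =
  s_1: [85/512, 1/8, 105/256, 153/512]
  s_2: [83/512, 1/8, 107/256, 151/512]
  s_3: [83/512, 1/8, 107/256, 151/512]
  s_4: [41/256, 1/8, 53/128, 77/256]
P^4 =
  s_1: [665/4096, 1/8, 853/2048, 1213/4096]
  s_2: [663/4096, 1/8, 851/2048, 1219/4096]
  s_3: [663/4096, 1/8, 851/2048, 1219/4096]
  s_4: [333/2048, 1/8, 425/1024, 609/2048]
P^5 =
  s_1: [5309/32768, 1/8, 6809/16384, 9745/32768]
  s_2: [5315/32768, 1/8, 6807/16384, 9743/32768]
  s_3: [5315/32768, 1/8, 6807/16384, 9743/32768]
  s_4: [2657/16384, 1/8, 3405/8192, 4869/16384]

(P^5)[s_2 -> s_1] = 5315/32768

Answer: 5315/32768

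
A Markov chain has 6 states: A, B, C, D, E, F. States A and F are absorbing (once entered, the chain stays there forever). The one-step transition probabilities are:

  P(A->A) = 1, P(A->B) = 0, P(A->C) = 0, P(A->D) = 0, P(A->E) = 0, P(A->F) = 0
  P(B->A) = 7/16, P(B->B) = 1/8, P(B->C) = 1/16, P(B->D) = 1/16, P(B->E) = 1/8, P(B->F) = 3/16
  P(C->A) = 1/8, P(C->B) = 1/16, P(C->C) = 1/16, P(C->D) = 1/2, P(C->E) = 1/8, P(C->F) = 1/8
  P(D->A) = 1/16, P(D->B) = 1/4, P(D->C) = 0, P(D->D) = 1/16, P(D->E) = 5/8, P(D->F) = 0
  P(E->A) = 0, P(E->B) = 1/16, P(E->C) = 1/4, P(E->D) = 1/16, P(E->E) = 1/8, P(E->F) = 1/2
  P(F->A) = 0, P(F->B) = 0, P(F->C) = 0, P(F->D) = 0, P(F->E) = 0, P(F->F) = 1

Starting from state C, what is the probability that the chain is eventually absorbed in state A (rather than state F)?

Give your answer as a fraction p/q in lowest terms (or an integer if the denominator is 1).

Answer: 6176/16565

Derivation:
Let a_i = P(absorbed in A | start in state i).
Boundary conditions: a_A = 1, a_F = 0.
For each transient state i, a_i = sum_j P(i->j) * a_j:
  a_B = 7/16*a_A + 1/8*a_B + 1/16*a_C + 1/16*a_D + 1/8*a_E + 3/16*a_F
  a_C = 1/8*a_A + 1/16*a_B + 1/16*a_C + 1/2*a_D + 1/8*a_E + 1/8*a_F
  a_D = 1/16*a_A + 1/4*a_B + 0*a_C + 1/16*a_D + 5/8*a_E + 0*a_F
  a_E = 0*a_A + 1/16*a_B + 1/4*a_C + 1/16*a_D + 1/8*a_E + 1/2*a_F

Substituting a_A = 1 and a_F = 0, rearrange to (I - Q) a = r where r[i] = P(i -> A):
  [7/8, -1/16, -1/16, -1/8] . (a_B, a_C, a_D, a_E) = 7/16
  [-1/16, 15/16, -1/2, -1/8] . (a_B, a_C, a_D, a_E) = 1/8
  [-1/4, 0, 15/16, -5/8] . (a_B, a_C, a_D, a_E) = 1/16
  [-1/16, -1/4, -1/16, 7/8] . (a_B, a_C, a_D, a_E) = 0

Solving yields:
  a_B = 1905/3313
  a_C = 6176/16565
  a_D = 5538/16565
  a_E = 5681/33130

Starting state is C, so the absorption probability is a_C = 6176/16565.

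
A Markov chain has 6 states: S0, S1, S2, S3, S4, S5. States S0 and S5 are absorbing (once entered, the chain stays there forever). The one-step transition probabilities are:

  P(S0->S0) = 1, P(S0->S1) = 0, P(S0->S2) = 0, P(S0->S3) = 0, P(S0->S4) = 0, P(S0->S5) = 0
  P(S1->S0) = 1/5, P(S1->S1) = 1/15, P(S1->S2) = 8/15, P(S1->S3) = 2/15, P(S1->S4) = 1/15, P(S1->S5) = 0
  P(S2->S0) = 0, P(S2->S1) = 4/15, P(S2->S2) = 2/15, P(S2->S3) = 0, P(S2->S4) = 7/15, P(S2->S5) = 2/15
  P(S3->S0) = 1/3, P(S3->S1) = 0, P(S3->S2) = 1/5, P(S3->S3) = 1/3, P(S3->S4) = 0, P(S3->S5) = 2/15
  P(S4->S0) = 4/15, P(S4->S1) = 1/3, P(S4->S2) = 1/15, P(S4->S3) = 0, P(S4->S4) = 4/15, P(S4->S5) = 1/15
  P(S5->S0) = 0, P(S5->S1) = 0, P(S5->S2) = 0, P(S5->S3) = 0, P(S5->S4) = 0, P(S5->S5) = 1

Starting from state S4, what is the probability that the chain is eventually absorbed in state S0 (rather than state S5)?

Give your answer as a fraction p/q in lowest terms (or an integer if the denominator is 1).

Answer: 722/963

Derivation:
Let a_i = P(absorbed in S0 | start in state i).
Boundary conditions: a_S0 = 1, a_S5 = 0.
For each transient state i, a_i = sum_j P(i->j) * a_j:
  a_S1 = 1/5*a_S0 + 1/15*a_S1 + 8/15*a_S2 + 2/15*a_S3 + 1/15*a_S4 + 0*a_S5
  a_S2 = 0*a_S0 + 4/15*a_S1 + 2/15*a_S2 + 0*a_S3 + 7/15*a_S4 + 2/15*a_S5
  a_S3 = 1/3*a_S0 + 0*a_S1 + 1/5*a_S2 + 1/3*a_S3 + 0*a_S4 + 2/15*a_S5
  a_S4 = 4/15*a_S0 + 1/3*a_S1 + 1/15*a_S2 + 0*a_S3 + 4/15*a_S4 + 1/15*a_S5

Substituting a_S0 = 1 and a_S5 = 0, rearrange to (I - Q) a = r where r[i] = P(i -> S0):
  [14/15, -8/15, -2/15, -1/15] . (a_S1, a_S2, a_S3, a_S4) = 1/5
  [-4/15, 13/15, 0, -7/15] . (a_S1, a_S2, a_S3, a_S4) = 0
  [0, -1/5, 2/3, 0] . (a_S1, a_S2, a_S3, a_S4) = 1/3
  [-1/3, -1/15, 0, 11/15] . (a_S1, a_S2, a_S3, a_S4) = 4/15

Solving yields:
  a_S1 = 2092/2889
  a_S2 = 1810/2889
  a_S3 = 1325/1926
  a_S4 = 722/963

Starting state is S4, so the absorption probability is a_S4 = 722/963.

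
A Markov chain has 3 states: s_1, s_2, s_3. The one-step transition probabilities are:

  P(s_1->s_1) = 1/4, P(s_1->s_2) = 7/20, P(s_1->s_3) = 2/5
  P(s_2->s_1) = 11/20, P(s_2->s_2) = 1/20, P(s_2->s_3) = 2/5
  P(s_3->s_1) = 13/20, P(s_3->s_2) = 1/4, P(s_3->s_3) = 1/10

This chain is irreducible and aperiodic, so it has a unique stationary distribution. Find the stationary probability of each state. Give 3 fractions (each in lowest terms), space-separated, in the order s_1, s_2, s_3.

Answer: 151/338 83/338 4/13

Derivation:
The stationary distribution satisfies pi = pi * P, i.e.:
  pi_s_1 = 1/4*pi_s_1 + 11/20*pi_s_2 + 13/20*pi_s_3
  pi_s_2 = 7/20*pi_s_1 + 1/20*pi_s_2 + 1/4*pi_s_3
  pi_s_3 = 2/5*pi_s_1 + 2/5*pi_s_2 + 1/10*pi_s_3
with normalization: pi_s_1 + pi_s_2 + pi_s_3 = 1.

Using the first 2 balance equations plus normalization, the linear system A*pi = b is:
  [-3/4, 11/20, 13/20] . pi = 0
  [7/20, -19/20, 1/4] . pi = 0
  [1, 1, 1] . pi = 1

Solving yields:
  pi_s_1 = 151/338
  pi_s_2 = 83/338
  pi_s_3 = 4/13

Verification (pi * P):
  151/338*1/4 + 83/338*11/20 + 4/13*13/20 = 151/338 = pi_s_1  (ok)
  151/338*7/20 + 83/338*1/20 + 4/13*1/4 = 83/338 = pi_s_2  (ok)
  151/338*2/5 + 83/338*2/5 + 4/13*1/10 = 4/13 = pi_s_3  (ok)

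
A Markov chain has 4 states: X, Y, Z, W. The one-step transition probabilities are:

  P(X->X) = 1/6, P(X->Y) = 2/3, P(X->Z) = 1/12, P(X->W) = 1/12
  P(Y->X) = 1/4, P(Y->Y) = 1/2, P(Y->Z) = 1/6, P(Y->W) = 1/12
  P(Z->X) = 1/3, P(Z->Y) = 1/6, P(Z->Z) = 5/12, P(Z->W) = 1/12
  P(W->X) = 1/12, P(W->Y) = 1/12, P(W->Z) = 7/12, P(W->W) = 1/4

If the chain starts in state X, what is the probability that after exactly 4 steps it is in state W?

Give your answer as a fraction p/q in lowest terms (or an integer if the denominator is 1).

Computing P^4 by repeated multiplication:
P^1 =
  X: [1/6, 2/3, 1/12, 1/12]
  Y: [1/4, 1/2, 1/6, 1/12]
  Z: [1/3, 1/6, 5/12, 1/12]
  W: [1/12, 1/12, 7/12, 1/4]
P^2 =
  X: [11/48, 67/144, 5/24, 7/72]
  Y: [11/48, 65/144, 2/9, 7/72]
  Z: [35/144, 55/144, 5/18, 7/72]
  W: [1/4, 31/144, 59/144, 1/8]
P^3 =
  X: [401/1728, 185/432, 415/1728, 43/432]
  Y: [403/1728, 61/144, 421/1728, 43/432]
  Z: [409/1728, 11/27, 443/1728, 43/432]
  W: [419/1728, 305/864, 173/576, 5/48]
P^4 =
  X: [809/3456, 4325/10368, 215/864, 259/2592]
  Y: [2429/10368, 4315/10368, 647/2592, 259/2592]
  Z: [2437/10368, 4277/10368, 1309/5184, 259/2592]
  W: [1231/5184, 4115/10368, 2747/10368, 29/288]

(P^4)[X -> W] = 259/2592

Answer: 259/2592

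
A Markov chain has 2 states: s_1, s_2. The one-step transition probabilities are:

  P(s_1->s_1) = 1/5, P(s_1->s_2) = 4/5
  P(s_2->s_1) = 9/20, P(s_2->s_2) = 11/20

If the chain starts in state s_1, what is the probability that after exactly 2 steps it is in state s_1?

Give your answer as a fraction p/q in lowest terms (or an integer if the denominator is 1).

Answer: 2/5

Derivation:
Computing P^2 by repeated multiplication:
P^1 =
  s_1: [1/5, 4/5]
  s_2: [9/20, 11/20]
P^2 =
  s_1: [2/5, 3/5]
  s_2: [27/80, 53/80]

(P^2)[s_1 -> s_1] = 2/5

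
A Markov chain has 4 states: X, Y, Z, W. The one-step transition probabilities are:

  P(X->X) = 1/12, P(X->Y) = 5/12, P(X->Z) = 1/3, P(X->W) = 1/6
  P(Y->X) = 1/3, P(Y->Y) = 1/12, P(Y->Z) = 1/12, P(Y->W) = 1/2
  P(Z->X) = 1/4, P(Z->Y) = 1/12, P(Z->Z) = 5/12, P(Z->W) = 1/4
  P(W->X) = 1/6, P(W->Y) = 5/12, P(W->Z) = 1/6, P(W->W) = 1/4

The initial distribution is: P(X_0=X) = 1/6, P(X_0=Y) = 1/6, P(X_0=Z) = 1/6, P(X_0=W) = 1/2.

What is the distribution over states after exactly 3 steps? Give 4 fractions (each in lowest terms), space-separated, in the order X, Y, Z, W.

Answer: 269/1296 337/1296 1247/5184 1513/5184

Derivation:
Propagating the distribution step by step (d_{t+1} = d_t * P):
d_0 = (X=1/6, Y=1/6, Z=1/6, W=1/2)
  d_1[X] = 1/6*1/12 + 1/6*1/3 + 1/6*1/4 + 1/2*1/6 = 7/36
  d_1[Y] = 1/6*5/12 + 1/6*1/12 + 1/6*1/12 + 1/2*5/12 = 11/36
  d_1[Z] = 1/6*1/3 + 1/6*1/12 + 1/6*5/12 + 1/2*1/6 = 2/9
  d_1[W] = 1/6*1/6 + 1/6*1/2 + 1/6*1/4 + 1/2*1/4 = 5/18
d_1 = (X=7/36, Y=11/36, Z=2/9, W=5/18)
  d_2[X] = 7/36*1/12 + 11/36*1/3 + 2/9*1/4 + 5/18*1/6 = 95/432
  d_2[Y] = 7/36*5/12 + 11/36*1/12 + 2/9*1/12 + 5/18*5/12 = 13/54
  d_2[Z] = 7/36*1/3 + 11/36*1/12 + 2/9*5/12 + 5/18*1/6 = 11/48
  d_2[W] = 7/36*1/6 + 11/36*1/2 + 2/9*1/4 + 5/18*1/4 = 67/216
d_2 = (X=95/432, Y=13/54, Z=11/48, W=67/216)
  d_3[X] = 95/432*1/12 + 13/54*1/3 + 11/48*1/4 + 67/216*1/6 = 269/1296
  d_3[Y] = 95/432*5/12 + 13/54*1/12 + 11/48*1/12 + 67/216*5/12 = 337/1296
  d_3[Z] = 95/432*1/3 + 13/54*1/12 + 11/48*5/12 + 67/216*1/6 = 1247/5184
  d_3[W] = 95/432*1/6 + 13/54*1/2 + 11/48*1/4 + 67/216*1/4 = 1513/5184
d_3 = (X=269/1296, Y=337/1296, Z=1247/5184, W=1513/5184)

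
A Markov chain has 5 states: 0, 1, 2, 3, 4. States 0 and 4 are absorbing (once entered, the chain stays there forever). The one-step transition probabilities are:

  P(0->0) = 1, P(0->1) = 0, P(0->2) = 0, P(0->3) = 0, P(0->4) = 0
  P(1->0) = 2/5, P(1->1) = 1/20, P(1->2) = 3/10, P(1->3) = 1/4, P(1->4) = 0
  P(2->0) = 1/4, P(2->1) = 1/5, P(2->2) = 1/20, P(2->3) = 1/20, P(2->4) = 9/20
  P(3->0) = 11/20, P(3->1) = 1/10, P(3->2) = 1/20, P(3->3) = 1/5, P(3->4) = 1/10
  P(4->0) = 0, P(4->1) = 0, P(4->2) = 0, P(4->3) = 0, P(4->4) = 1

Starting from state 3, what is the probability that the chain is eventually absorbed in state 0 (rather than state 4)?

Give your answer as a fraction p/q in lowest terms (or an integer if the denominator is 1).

Answer: 4198/5151

Derivation:
Let a_i = P(absorbed in 0 | start in state i).
Boundary conditions: a_0 = 1, a_4 = 0.
For each transient state i, a_i = sum_j P(i->j) * a_j:
  a_1 = 2/5*a_0 + 1/20*a_1 + 3/10*a_2 + 1/4*a_3 + 0*a_4
  a_2 = 1/4*a_0 + 1/5*a_1 + 1/20*a_2 + 1/20*a_3 + 9/20*a_4
  a_3 = 11/20*a_0 + 1/10*a_1 + 1/20*a_2 + 1/5*a_3 + 1/10*a_4

Substituting a_0 = 1 and a_4 = 0, rearrange to (I - Q) a = r where r[i] = P(i -> 0):
  [19/20, -3/10, -1/4] . (a_1, a_2, a_3) = 2/5
  [-1/5, 19/20, -1/20] . (a_1, a_2, a_3) = 1/4
  [-1/10, -1/20, 4/5] . (a_1, a_2, a_3) = 11/20

Solving yields:
  a_1 = 40/51
  a_2 = 809/1717
  a_3 = 4198/5151

Starting state is 3, so the absorption probability is a_3 = 4198/5151.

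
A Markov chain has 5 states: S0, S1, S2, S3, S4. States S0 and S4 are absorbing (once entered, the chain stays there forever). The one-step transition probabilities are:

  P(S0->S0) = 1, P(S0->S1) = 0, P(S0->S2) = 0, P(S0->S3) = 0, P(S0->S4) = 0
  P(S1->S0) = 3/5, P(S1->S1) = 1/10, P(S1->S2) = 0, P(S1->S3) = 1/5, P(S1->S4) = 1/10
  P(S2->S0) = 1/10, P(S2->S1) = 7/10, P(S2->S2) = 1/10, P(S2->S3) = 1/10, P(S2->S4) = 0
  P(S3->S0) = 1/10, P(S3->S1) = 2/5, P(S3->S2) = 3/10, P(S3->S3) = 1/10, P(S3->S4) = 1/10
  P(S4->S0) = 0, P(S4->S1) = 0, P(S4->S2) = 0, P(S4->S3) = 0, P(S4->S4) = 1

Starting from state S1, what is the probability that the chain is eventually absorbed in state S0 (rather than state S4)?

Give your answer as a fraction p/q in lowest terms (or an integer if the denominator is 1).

Let a_i = P(absorbed in S0 | start in state i).
Boundary conditions: a_S0 = 1, a_S4 = 0.
For each transient state i, a_i = sum_j P(i->j) * a_j:
  a_S1 = 3/5*a_S0 + 1/10*a_S1 + 0*a_S2 + 1/5*a_S3 + 1/10*a_S4
  a_S2 = 1/10*a_S0 + 7/10*a_S1 + 1/10*a_S2 + 1/10*a_S3 + 0*a_S4
  a_S3 = 1/10*a_S0 + 2/5*a_S1 + 3/10*a_S2 + 1/10*a_S3 + 1/10*a_S4

Substituting a_S0 = 1 and a_S4 = 0, rearrange to (I - Q) a = r where r[i] = P(i -> S0):
  [9/10, 0, -1/5] . (a_S1, a_S2, a_S3) = 3/5
  [-7/10, 9/10, -1/10] . (a_S1, a_S2, a_S3) = 1/10
  [-2/5, -3/10, 9/10] . (a_S1, a_S2, a_S3) = 1/10

Solving yields:
  a_S1 = 41/49
  a_S2 = 83/98
  a_S3 = 75/98

Starting state is S1, so the absorption probability is a_S1 = 41/49.

Answer: 41/49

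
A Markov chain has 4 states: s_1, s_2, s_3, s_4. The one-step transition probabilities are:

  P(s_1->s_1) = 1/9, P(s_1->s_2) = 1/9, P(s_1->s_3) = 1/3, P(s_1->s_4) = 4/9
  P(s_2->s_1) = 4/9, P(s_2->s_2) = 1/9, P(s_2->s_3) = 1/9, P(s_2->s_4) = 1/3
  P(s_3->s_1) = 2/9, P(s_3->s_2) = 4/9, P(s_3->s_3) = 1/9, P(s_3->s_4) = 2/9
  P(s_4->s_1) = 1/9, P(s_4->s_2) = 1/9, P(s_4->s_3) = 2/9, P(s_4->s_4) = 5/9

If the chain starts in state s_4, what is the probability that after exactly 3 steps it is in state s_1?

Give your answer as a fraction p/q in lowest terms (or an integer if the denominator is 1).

Answer: 142/729

Derivation:
Computing P^3 by repeated multiplication:
P^1 =
  s_1: [1/9, 1/9, 1/3, 4/9]
  s_2: [4/9, 1/9, 1/9, 1/3]
  s_3: [2/9, 4/9, 1/9, 2/9]
  s_4: [1/9, 1/9, 2/9, 5/9]
P^2 =
  s_1: [5/27, 2/9, 5/27, 11/27]
  s_2: [13/81, 4/27, 20/81, 4/9]
  s_3: [22/81, 4/27, 5/27, 32/81]
  s_4: [14/81, 5/27, 16/81, 4/9]
P^3 =
  s_1: [50/243, 14/81, 16/81, 103/243]
  s_2: [137/729, 47/243, 143/729, 308/729]
  s_3: [44/243, 14/81, 157/729, 314/729]
  s_4: [142/729, 43/243, 145/729, 313/729]

(P^3)[s_4 -> s_1] = 142/729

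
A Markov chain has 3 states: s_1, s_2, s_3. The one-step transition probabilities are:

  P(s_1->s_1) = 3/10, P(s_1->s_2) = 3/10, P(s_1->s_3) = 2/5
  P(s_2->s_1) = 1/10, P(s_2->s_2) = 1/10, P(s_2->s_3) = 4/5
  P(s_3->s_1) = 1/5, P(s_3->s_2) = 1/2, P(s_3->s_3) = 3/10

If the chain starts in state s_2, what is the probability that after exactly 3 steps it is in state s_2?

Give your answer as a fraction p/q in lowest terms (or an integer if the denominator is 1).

Computing P^3 by repeated multiplication:
P^1 =
  s_1: [3/10, 3/10, 2/5]
  s_2: [1/10, 1/10, 4/5]
  s_3: [1/5, 1/2, 3/10]
P^2 =
  s_1: [1/5, 8/25, 12/25]
  s_2: [1/5, 11/25, 9/25]
  s_3: [17/100, 13/50, 57/100]
P^3 =
  s_1: [47/250, 83/250, 12/25]
  s_2: [22/125, 71/250, 27/50]
  s_3: [191/1000, 181/500, 447/1000]

(P^3)[s_2 -> s_2] = 71/250

Answer: 71/250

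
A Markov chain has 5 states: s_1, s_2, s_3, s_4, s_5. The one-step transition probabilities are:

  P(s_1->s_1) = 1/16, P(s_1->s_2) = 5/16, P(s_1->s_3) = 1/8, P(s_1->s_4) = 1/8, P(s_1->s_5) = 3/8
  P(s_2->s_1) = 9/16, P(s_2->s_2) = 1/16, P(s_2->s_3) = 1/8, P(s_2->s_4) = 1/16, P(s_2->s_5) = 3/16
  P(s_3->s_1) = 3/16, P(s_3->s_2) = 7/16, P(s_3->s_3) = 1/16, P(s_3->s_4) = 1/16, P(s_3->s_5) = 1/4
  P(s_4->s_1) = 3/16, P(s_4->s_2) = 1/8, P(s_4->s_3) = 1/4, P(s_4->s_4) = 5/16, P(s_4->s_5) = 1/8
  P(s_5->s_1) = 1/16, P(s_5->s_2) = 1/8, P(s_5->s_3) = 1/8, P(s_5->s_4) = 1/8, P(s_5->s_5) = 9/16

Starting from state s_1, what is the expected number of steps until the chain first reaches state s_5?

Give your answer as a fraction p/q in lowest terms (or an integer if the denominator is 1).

Let h_i = expected steps to first reach s_5 from state i.
Boundary: h_s_5 = 0.
First-step equations for the other states:
  h_s_1 = 1 + 1/16*h_s_1 + 5/16*h_s_2 + 1/8*h_s_3 + 1/8*h_s_4 + 3/8*h_s_5
  h_s_2 = 1 + 9/16*h_s_1 + 1/16*h_s_2 + 1/8*h_s_3 + 1/16*h_s_4 + 3/16*h_s_5
  h_s_3 = 1 + 3/16*h_s_1 + 7/16*h_s_2 + 1/16*h_s_3 + 1/16*h_s_4 + 1/4*h_s_5
  h_s_4 = 1 + 3/16*h_s_1 + 1/8*h_s_2 + 1/4*h_s_3 + 5/16*h_s_4 + 1/8*h_s_5

Substituting h_s_5 = 0 and rearranging gives the linear system (I - Q) h = 1:
  [15/16, -5/16, -1/8, -1/8] . (h_s_1, h_s_2, h_s_3, h_s_4) = 1
  [-9/16, 15/16, -1/8, -1/16] . (h_s_1, h_s_2, h_s_3, h_s_4) = 1
  [-3/16, -7/16, 15/16, -1/16] . (h_s_1, h_s_2, h_s_3, h_s_4) = 1
  [-3/16, -1/8, -1/4, 11/16] . (h_s_1, h_s_2, h_s_3, h_s_4) = 1

Solving yields:
  h_s_1 = 23536/6623
  h_s_2 = 26720/6623
  h_s_3 = 26272/6623
  h_s_4 = 30464/6623

Starting state is s_1, so the expected hitting time is h_s_1 = 23536/6623.

Answer: 23536/6623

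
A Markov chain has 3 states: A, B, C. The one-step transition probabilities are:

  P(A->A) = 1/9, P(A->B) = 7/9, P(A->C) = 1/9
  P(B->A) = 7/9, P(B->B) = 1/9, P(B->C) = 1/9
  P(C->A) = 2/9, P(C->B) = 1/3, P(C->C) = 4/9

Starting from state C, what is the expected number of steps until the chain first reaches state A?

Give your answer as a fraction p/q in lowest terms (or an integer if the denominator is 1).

Answer: 99/37

Derivation:
Let h_i = expected steps to first reach A from state i.
Boundary: h_A = 0.
First-step equations for the other states:
  h_B = 1 + 7/9*h_A + 1/9*h_B + 1/9*h_C
  h_C = 1 + 2/9*h_A + 1/3*h_B + 4/9*h_C

Substituting h_A = 0 and rearranging gives the linear system (I - Q) h = 1:
  [8/9, -1/9] . (h_B, h_C) = 1
  [-1/3, 5/9] . (h_B, h_C) = 1

Solving yields:
  h_B = 54/37
  h_C = 99/37

Starting state is C, so the expected hitting time is h_C = 99/37.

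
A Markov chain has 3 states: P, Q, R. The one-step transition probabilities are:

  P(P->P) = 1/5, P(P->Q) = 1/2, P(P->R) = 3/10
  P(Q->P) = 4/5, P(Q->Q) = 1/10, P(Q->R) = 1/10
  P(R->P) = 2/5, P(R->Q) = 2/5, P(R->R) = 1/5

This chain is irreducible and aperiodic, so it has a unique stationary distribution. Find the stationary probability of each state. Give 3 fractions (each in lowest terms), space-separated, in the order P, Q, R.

Answer: 17/38 13/38 4/19

Derivation:
The stationary distribution satisfies pi = pi * P, i.e.:
  pi_P = 1/5*pi_P + 4/5*pi_Q + 2/5*pi_R
  pi_Q = 1/2*pi_P + 1/10*pi_Q + 2/5*pi_R
  pi_R = 3/10*pi_P + 1/10*pi_Q + 1/5*pi_R
with normalization: pi_P + pi_Q + pi_R = 1.

Using the first 2 balance equations plus normalization, the linear system A*pi = b is:
  [-4/5, 4/5, 2/5] . pi = 0
  [1/2, -9/10, 2/5] . pi = 0
  [1, 1, 1] . pi = 1

Solving yields:
  pi_P = 17/38
  pi_Q = 13/38
  pi_R = 4/19

Verification (pi * P):
  17/38*1/5 + 13/38*4/5 + 4/19*2/5 = 17/38 = pi_P  (ok)
  17/38*1/2 + 13/38*1/10 + 4/19*2/5 = 13/38 = pi_Q  (ok)
  17/38*3/10 + 13/38*1/10 + 4/19*1/5 = 4/19 = pi_R  (ok)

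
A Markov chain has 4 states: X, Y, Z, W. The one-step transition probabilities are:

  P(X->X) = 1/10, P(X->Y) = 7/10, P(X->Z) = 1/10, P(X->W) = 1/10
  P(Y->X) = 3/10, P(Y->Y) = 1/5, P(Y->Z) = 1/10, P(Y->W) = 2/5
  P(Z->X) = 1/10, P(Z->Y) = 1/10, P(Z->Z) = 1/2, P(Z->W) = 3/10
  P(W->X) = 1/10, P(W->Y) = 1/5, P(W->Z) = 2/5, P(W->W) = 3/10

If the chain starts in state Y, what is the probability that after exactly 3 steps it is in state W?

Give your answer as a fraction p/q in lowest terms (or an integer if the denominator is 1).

Computing P^3 by repeated multiplication:
P^1 =
  X: [1/10, 7/10, 1/10, 1/10]
  Y: [3/10, 1/5, 1/10, 2/5]
  Z: [1/10, 1/10, 1/2, 3/10]
  W: [1/10, 1/5, 2/5, 3/10]
P^2 =
  X: [6/25, 6/25, 17/100, 7/20]
  Y: [7/50, 17/50, 13/50, 13/50]
  Z: [3/25, 1/5, 39/100, 29/100]
  W: [7/50, 21/100, 7/20, 3/10]
P^3 =
  X: [37/250, 303/1000, 273/1000, 69/250]
  Y: [21/125, 61/250, 141/500, 153/500]
  Z: [7/50, 221/1000, 343/1000, 37/125]
  W: [71/500, 47/200, 33/100, 293/1000]

(P^3)[Y -> W] = 153/500

Answer: 153/500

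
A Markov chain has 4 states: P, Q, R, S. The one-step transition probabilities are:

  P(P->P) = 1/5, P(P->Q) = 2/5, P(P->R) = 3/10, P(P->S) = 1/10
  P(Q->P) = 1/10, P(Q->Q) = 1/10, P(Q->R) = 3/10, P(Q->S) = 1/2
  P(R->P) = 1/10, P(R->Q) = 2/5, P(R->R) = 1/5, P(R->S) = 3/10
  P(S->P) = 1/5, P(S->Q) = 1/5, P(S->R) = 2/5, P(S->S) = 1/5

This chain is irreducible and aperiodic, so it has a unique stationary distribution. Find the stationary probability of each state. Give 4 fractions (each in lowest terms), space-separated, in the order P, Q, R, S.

Answer: 194/1349 354/1349 404/1349 397/1349

Derivation:
The stationary distribution satisfies pi = pi * P, i.e.:
  pi_P = 1/5*pi_P + 1/10*pi_Q + 1/10*pi_R + 1/5*pi_S
  pi_Q = 2/5*pi_P + 1/10*pi_Q + 2/5*pi_R + 1/5*pi_S
  pi_R = 3/10*pi_P + 3/10*pi_Q + 1/5*pi_R + 2/5*pi_S
  pi_S = 1/10*pi_P + 1/2*pi_Q + 3/10*pi_R + 1/5*pi_S
with normalization: pi_P + pi_Q + pi_R + pi_S = 1.

Using the first 3 balance equations plus normalization, the linear system A*pi = b is:
  [-4/5, 1/10, 1/10, 1/5] . pi = 0
  [2/5, -9/10, 2/5, 1/5] . pi = 0
  [3/10, 3/10, -4/5, 2/5] . pi = 0
  [1, 1, 1, 1] . pi = 1

Solving yields:
  pi_P = 194/1349
  pi_Q = 354/1349
  pi_R = 404/1349
  pi_S = 397/1349

Verification (pi * P):
  194/1349*1/5 + 354/1349*1/10 + 404/1349*1/10 + 397/1349*1/5 = 194/1349 = pi_P  (ok)
  194/1349*2/5 + 354/1349*1/10 + 404/1349*2/5 + 397/1349*1/5 = 354/1349 = pi_Q  (ok)
  194/1349*3/10 + 354/1349*3/10 + 404/1349*1/5 + 397/1349*2/5 = 404/1349 = pi_R  (ok)
  194/1349*1/10 + 354/1349*1/2 + 404/1349*3/10 + 397/1349*1/5 = 397/1349 = pi_S  (ok)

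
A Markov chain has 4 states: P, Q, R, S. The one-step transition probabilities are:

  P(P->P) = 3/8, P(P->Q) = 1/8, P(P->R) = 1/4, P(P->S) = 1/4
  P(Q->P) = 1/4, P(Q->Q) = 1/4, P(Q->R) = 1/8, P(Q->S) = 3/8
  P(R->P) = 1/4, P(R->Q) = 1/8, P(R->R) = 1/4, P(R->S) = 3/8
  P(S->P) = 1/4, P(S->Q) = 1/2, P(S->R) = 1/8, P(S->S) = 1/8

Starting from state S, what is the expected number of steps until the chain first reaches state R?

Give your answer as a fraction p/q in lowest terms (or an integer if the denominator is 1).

Answer: 56/9

Derivation:
Let h_i = expected steps to first reach R from state i.
Boundary: h_R = 0.
First-step equations for the other states:
  h_P = 1 + 3/8*h_P + 1/8*h_Q + 1/4*h_R + 1/4*h_S
  h_Q = 1 + 1/4*h_P + 1/4*h_Q + 1/8*h_R + 3/8*h_S
  h_S = 1 + 1/4*h_P + 1/2*h_Q + 1/8*h_R + 1/8*h_S

Substituting h_R = 0 and rearranging gives the linear system (I - Q) h = 1:
  [5/8, -1/8, -1/4] . (h_P, h_Q, h_S) = 1
  [-1/4, 3/4, -3/8] . (h_P, h_Q, h_S) = 1
  [-1/4, -1/2, 7/8] . (h_P, h_Q, h_S) = 1

Solving yields:
  h_P = 16/3
  h_Q = 56/9
  h_S = 56/9

Starting state is S, so the expected hitting time is h_S = 56/9.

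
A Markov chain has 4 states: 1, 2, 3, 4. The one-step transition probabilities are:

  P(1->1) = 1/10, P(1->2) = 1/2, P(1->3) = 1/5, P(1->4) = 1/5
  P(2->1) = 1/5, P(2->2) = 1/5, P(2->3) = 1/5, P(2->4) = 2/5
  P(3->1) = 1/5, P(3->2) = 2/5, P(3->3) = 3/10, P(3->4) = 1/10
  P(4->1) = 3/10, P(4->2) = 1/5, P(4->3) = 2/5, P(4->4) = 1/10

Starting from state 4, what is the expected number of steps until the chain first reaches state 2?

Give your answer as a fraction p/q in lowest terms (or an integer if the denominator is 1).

Let h_i = expected steps to first reach 2 from state i.
Boundary: h_2 = 0.
First-step equations for the other states:
  h_1 = 1 + 1/10*h_1 + 1/2*h_2 + 1/5*h_3 + 1/5*h_4
  h_3 = 1 + 1/5*h_1 + 2/5*h_2 + 3/10*h_3 + 1/10*h_4
  h_4 = 1 + 3/10*h_1 + 1/5*h_2 + 2/5*h_3 + 1/10*h_4

Substituting h_2 = 0 and rearranging gives the linear system (I - Q) h = 1:
  [9/10, -1/5, -1/5] . (h_1, h_3, h_4) = 1
  [-1/5, 7/10, -1/10] . (h_1, h_3, h_4) = 1
  [-3/10, -2/5, 9/10] . (h_1, h_3, h_4) = 1

Solving yields:
  h_1 = 1010/431
  h_3 = 1090/431
  h_4 = 1300/431

Starting state is 4, so the expected hitting time is h_4 = 1300/431.

Answer: 1300/431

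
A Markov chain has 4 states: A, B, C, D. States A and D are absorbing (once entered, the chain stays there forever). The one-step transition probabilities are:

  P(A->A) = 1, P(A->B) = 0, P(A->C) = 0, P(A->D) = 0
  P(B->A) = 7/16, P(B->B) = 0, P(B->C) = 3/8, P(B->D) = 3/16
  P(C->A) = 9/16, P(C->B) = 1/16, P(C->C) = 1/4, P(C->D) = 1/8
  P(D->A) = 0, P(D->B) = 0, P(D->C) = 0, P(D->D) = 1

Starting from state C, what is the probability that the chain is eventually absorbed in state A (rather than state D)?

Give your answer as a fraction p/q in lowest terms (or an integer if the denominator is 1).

Let a_i = P(absorbed in A | start in state i).
Boundary conditions: a_A = 1, a_D = 0.
For each transient state i, a_i = sum_j P(i->j) * a_j:
  a_B = 7/16*a_A + 0*a_B + 3/8*a_C + 3/16*a_D
  a_C = 9/16*a_A + 1/16*a_B + 1/4*a_C + 1/8*a_D

Substituting a_A = 1 and a_D = 0, rearrange to (I - Q) a = r where r[i] = P(i -> A):
  [1, -3/8] . (a_B, a_C) = 7/16
  [-1/16, 3/4] . (a_B, a_C) = 9/16

Solving yields:
  a_B = 23/31
  a_C = 151/186

Starting state is C, so the absorption probability is a_C = 151/186.

Answer: 151/186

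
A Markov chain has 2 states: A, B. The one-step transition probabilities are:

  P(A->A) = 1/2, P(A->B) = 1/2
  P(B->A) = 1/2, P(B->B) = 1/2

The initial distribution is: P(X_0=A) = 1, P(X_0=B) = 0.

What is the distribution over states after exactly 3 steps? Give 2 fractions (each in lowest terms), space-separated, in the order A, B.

Propagating the distribution step by step (d_{t+1} = d_t * P):
d_0 = (A=1, B=0)
  d_1[A] = 1*1/2 + 0*1/2 = 1/2
  d_1[B] = 1*1/2 + 0*1/2 = 1/2
d_1 = (A=1/2, B=1/2)
  d_2[A] = 1/2*1/2 + 1/2*1/2 = 1/2
  d_2[B] = 1/2*1/2 + 1/2*1/2 = 1/2
d_2 = (A=1/2, B=1/2)
  d_3[A] = 1/2*1/2 + 1/2*1/2 = 1/2
  d_3[B] = 1/2*1/2 + 1/2*1/2 = 1/2
d_3 = (A=1/2, B=1/2)

Answer: 1/2 1/2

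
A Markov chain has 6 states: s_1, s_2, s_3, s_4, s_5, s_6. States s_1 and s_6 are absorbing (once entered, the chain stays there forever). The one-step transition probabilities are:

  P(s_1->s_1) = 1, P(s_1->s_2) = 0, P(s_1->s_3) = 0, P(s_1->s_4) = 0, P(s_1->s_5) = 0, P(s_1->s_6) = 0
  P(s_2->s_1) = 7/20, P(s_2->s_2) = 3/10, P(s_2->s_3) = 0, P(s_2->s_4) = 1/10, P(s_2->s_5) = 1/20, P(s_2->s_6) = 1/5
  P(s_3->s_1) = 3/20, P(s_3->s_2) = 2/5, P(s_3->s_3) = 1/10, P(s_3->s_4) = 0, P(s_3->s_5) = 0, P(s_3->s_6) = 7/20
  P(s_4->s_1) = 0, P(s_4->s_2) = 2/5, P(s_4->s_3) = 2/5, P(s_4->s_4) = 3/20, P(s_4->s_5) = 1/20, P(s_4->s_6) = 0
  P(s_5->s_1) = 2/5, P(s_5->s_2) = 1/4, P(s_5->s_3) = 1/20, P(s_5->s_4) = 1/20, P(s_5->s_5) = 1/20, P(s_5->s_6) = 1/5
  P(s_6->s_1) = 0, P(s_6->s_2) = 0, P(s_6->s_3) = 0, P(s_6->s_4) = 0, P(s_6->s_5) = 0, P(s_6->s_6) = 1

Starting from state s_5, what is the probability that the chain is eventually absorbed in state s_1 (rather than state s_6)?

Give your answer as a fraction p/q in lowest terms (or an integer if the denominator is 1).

Let a_i = P(absorbed in s_1 | start in state i).
Boundary conditions: a_s_1 = 1, a_s_6 = 0.
For each transient state i, a_i = sum_j P(i->j) * a_j:
  a_s_2 = 7/20*a_s_1 + 3/10*a_s_2 + 0*a_s_3 + 1/10*a_s_4 + 1/20*a_s_5 + 1/5*a_s_6
  a_s_3 = 3/20*a_s_1 + 2/5*a_s_2 + 1/10*a_s_3 + 0*a_s_4 + 0*a_s_5 + 7/20*a_s_6
  a_s_4 = 0*a_s_1 + 2/5*a_s_2 + 2/5*a_s_3 + 3/20*a_s_4 + 1/20*a_s_5 + 0*a_s_6
  a_s_5 = 2/5*a_s_1 + 1/4*a_s_2 + 1/20*a_s_3 + 1/20*a_s_4 + 1/20*a_s_5 + 1/5*a_s_6

Substituting a_s_1 = 1 and a_s_6 = 0, rearrange to (I - Q) a = r where r[i] = P(i -> s_1):
  [7/10, 0, -1/10, -1/20] . (a_s_2, a_s_3, a_s_4, a_s_5) = 7/20
  [-2/5, 9/10, 0, 0] . (a_s_2, a_s_3, a_s_4, a_s_5) = 3/20
  [-2/5, -2/5, 17/20, -1/20] . (a_s_2, a_s_3, a_s_4, a_s_5) = 0
  [-1/4, -1/20, -1/20, 19/20] . (a_s_2, a_s_3, a_s_4, a_s_5) = 2/5

Solving yields:
  a_s_2 = 44301/71170
  a_s_3 = 31551/71170
  a_s_4 = 3836/7117
  a_s_5 = 22652/35585

Starting state is s_5, so the absorption probability is a_s_5 = 22652/35585.

Answer: 22652/35585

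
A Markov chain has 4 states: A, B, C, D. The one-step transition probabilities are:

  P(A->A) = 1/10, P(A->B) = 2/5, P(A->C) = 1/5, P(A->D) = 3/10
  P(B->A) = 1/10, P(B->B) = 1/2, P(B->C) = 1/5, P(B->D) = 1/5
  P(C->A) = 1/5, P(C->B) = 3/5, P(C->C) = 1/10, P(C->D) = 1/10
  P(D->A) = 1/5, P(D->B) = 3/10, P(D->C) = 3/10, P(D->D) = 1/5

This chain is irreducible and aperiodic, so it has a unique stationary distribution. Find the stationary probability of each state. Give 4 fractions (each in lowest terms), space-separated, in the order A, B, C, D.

The stationary distribution satisfies pi = pi * P, i.e.:
  pi_A = 1/10*pi_A + 1/10*pi_B + 1/5*pi_C + 1/5*pi_D
  pi_B = 2/5*pi_A + 1/2*pi_B + 3/5*pi_C + 3/10*pi_D
  pi_C = 1/5*pi_A + 1/5*pi_B + 1/10*pi_C + 3/10*pi_D
  pi_D = 3/10*pi_A + 1/5*pi_B + 1/10*pi_C + 1/5*pi_D
with normalization: pi_A + pi_B + pi_C + pi_D = 1.

Using the first 3 balance equations plus normalization, the linear system A*pi = b is:
  [-9/10, 1/10, 1/5, 1/5] . pi = 0
  [2/5, -1/2, 3/5, 3/10] . pi = 0
  [1/5, 1/5, -9/10, 3/10] . pi = 0
  [1, 1, 1, 1] . pi = 1

Solving yields:
  pi_A = 17/122
  pi_B = 57/122
  pi_C = 73/366
  pi_D = 71/366

Verification (pi * P):
  17/122*1/10 + 57/122*1/10 + 73/366*1/5 + 71/366*1/5 = 17/122 = pi_A  (ok)
  17/122*2/5 + 57/122*1/2 + 73/366*3/5 + 71/366*3/10 = 57/122 = pi_B  (ok)
  17/122*1/5 + 57/122*1/5 + 73/366*1/10 + 71/366*3/10 = 73/366 = pi_C  (ok)
  17/122*3/10 + 57/122*1/5 + 73/366*1/10 + 71/366*1/5 = 71/366 = pi_D  (ok)

Answer: 17/122 57/122 73/366 71/366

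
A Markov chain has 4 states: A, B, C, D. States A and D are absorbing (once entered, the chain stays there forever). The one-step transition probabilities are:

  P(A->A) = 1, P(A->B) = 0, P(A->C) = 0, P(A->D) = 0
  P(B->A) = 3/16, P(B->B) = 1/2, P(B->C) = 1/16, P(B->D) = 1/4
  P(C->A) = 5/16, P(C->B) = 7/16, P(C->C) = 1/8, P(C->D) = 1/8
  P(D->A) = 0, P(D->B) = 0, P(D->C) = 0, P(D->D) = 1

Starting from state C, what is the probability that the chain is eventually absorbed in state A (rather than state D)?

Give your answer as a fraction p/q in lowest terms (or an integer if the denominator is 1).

Let a_i = P(absorbed in A | start in state i).
Boundary conditions: a_A = 1, a_D = 0.
For each transient state i, a_i = sum_j P(i->j) * a_j:
  a_B = 3/16*a_A + 1/2*a_B + 1/16*a_C + 1/4*a_D
  a_C = 5/16*a_A + 7/16*a_B + 1/8*a_C + 1/8*a_D

Substituting a_A = 1 and a_D = 0, rearrange to (I - Q) a = r where r[i] = P(i -> A):
  [1/2, -1/16] . (a_B, a_C) = 3/16
  [-7/16, 7/8] . (a_B, a_C) = 5/16

Solving yields:
  a_B = 47/105
  a_C = 61/105

Starting state is C, so the absorption probability is a_C = 61/105.

Answer: 61/105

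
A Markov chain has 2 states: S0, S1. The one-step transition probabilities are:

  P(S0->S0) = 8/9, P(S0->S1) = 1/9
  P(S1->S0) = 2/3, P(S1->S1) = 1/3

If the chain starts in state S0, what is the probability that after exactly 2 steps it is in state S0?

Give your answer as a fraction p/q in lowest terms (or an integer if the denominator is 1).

Computing P^2 by repeated multiplication:
P^1 =
  S0: [8/9, 1/9]
  S1: [2/3, 1/3]
P^2 =
  S0: [70/81, 11/81]
  S1: [22/27, 5/27]

(P^2)[S0 -> S0] = 70/81

Answer: 70/81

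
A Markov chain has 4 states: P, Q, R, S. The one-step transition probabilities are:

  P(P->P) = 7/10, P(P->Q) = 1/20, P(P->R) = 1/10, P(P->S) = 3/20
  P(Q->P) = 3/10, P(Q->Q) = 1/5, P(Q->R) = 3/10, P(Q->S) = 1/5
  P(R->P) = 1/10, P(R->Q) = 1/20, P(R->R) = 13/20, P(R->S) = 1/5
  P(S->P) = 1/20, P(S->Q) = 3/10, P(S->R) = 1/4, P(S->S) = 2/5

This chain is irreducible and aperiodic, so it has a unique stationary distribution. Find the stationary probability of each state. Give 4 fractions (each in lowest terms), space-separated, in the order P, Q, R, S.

Answer: 620/2179 277/2179 776/2179 506/2179

Derivation:
The stationary distribution satisfies pi = pi * P, i.e.:
  pi_P = 7/10*pi_P + 3/10*pi_Q + 1/10*pi_R + 1/20*pi_S
  pi_Q = 1/20*pi_P + 1/5*pi_Q + 1/20*pi_R + 3/10*pi_S
  pi_R = 1/10*pi_P + 3/10*pi_Q + 13/20*pi_R + 1/4*pi_S
  pi_S = 3/20*pi_P + 1/5*pi_Q + 1/5*pi_R + 2/5*pi_S
with normalization: pi_P + pi_Q + pi_R + pi_S = 1.

Using the first 3 balance equations plus normalization, the linear system A*pi = b is:
  [-3/10, 3/10, 1/10, 1/20] . pi = 0
  [1/20, -4/5, 1/20, 3/10] . pi = 0
  [1/10, 3/10, -7/20, 1/4] . pi = 0
  [1, 1, 1, 1] . pi = 1

Solving yields:
  pi_P = 620/2179
  pi_Q = 277/2179
  pi_R = 776/2179
  pi_S = 506/2179

Verification (pi * P):
  620/2179*7/10 + 277/2179*3/10 + 776/2179*1/10 + 506/2179*1/20 = 620/2179 = pi_P  (ok)
  620/2179*1/20 + 277/2179*1/5 + 776/2179*1/20 + 506/2179*3/10 = 277/2179 = pi_Q  (ok)
  620/2179*1/10 + 277/2179*3/10 + 776/2179*13/20 + 506/2179*1/4 = 776/2179 = pi_R  (ok)
  620/2179*3/20 + 277/2179*1/5 + 776/2179*1/5 + 506/2179*2/5 = 506/2179 = pi_S  (ok)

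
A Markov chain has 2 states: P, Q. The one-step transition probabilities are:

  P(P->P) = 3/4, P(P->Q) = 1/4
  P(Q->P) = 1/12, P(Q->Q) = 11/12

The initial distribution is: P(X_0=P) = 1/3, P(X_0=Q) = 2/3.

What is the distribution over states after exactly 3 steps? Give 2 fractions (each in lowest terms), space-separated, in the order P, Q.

Propagating the distribution step by step (d_{t+1} = d_t * P):
d_0 = (P=1/3, Q=2/3)
  d_1[P] = 1/3*3/4 + 2/3*1/12 = 11/36
  d_1[Q] = 1/3*1/4 + 2/3*11/12 = 25/36
d_1 = (P=11/36, Q=25/36)
  d_2[P] = 11/36*3/4 + 25/36*1/12 = 31/108
  d_2[Q] = 11/36*1/4 + 25/36*11/12 = 77/108
d_2 = (P=31/108, Q=77/108)
  d_3[P] = 31/108*3/4 + 77/108*1/12 = 89/324
  d_3[Q] = 31/108*1/4 + 77/108*11/12 = 235/324
d_3 = (P=89/324, Q=235/324)

Answer: 89/324 235/324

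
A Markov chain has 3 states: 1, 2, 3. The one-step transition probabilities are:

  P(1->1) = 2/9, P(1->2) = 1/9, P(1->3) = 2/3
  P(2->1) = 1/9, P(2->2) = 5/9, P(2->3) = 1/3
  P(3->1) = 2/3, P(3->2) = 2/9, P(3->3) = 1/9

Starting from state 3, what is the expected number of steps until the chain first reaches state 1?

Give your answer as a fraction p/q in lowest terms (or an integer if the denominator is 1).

Let h_i = expected steps to first reach 1 from state i.
Boundary: h_1 = 0.
First-step equations for the other states:
  h_2 = 1 + 1/9*h_1 + 5/9*h_2 + 1/3*h_3
  h_3 = 1 + 2/3*h_1 + 2/9*h_2 + 1/9*h_3

Substituting h_1 = 0 and rearranging gives the linear system (I - Q) h = 1:
  [4/9, -1/3] . (h_2, h_3) = 1
  [-2/9, 8/9] . (h_2, h_3) = 1

Solving yields:
  h_2 = 99/26
  h_3 = 27/13

Starting state is 3, so the expected hitting time is h_3 = 27/13.

Answer: 27/13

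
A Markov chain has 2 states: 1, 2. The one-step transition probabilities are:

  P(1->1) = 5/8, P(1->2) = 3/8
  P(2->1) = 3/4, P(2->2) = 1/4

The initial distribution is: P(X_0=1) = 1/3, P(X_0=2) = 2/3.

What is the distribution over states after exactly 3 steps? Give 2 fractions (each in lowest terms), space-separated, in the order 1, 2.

Propagating the distribution step by step (d_{t+1} = d_t * P):
d_0 = (1=1/3, 2=2/3)
  d_1[1] = 1/3*5/8 + 2/3*3/4 = 17/24
  d_1[2] = 1/3*3/8 + 2/3*1/4 = 7/24
d_1 = (1=17/24, 2=7/24)
  d_2[1] = 17/24*5/8 + 7/24*3/4 = 127/192
  d_2[2] = 17/24*3/8 + 7/24*1/4 = 65/192
d_2 = (1=127/192, 2=65/192)
  d_3[1] = 127/192*5/8 + 65/192*3/4 = 1025/1536
  d_3[2] = 127/192*3/8 + 65/192*1/4 = 511/1536
d_3 = (1=1025/1536, 2=511/1536)

Answer: 1025/1536 511/1536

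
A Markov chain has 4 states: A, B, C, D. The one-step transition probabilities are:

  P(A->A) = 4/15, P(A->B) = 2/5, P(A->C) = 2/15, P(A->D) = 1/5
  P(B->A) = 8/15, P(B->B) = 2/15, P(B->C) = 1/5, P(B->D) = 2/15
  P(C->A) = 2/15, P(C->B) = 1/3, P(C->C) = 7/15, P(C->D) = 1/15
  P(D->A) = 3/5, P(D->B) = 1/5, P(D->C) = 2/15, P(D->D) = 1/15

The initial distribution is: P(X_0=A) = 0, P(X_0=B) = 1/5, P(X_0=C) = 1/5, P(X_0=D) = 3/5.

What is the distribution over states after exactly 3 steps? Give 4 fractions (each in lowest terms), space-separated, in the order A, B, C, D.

Propagating the distribution step by step (d_{t+1} = d_t * P):
d_0 = (A=0, B=1/5, C=1/5, D=3/5)
  d_1[A] = 0*4/15 + 1/5*8/15 + 1/5*2/15 + 3/5*3/5 = 37/75
  d_1[B] = 0*2/5 + 1/5*2/15 + 1/5*1/3 + 3/5*1/5 = 16/75
  d_1[C] = 0*2/15 + 1/5*1/5 + 1/5*7/15 + 3/5*2/15 = 16/75
  d_1[D] = 0*1/5 + 1/5*2/15 + 1/5*1/15 + 3/5*1/15 = 2/25
d_1 = (A=37/75, B=16/75, C=16/75, D=2/25)
  d_2[A] = 37/75*4/15 + 16/75*8/15 + 16/75*2/15 + 2/25*3/5 = 362/1125
  d_2[B] = 37/75*2/5 + 16/75*2/15 + 16/75*1/3 + 2/25*1/5 = 352/1125
  d_2[C] = 37/75*2/15 + 16/75*1/5 + 16/75*7/15 + 2/25*2/15 = 82/375
  d_2[D] = 37/75*1/5 + 16/75*2/15 + 16/75*1/15 + 2/25*1/15 = 11/75
d_2 = (A=362/1125, B=352/1125, C=82/375, D=11/75)
  d_3[A] = 362/1125*4/15 + 352/1125*8/15 + 82/375*2/15 + 11/75*3/5 = 6241/16875
  d_3[B] = 362/1125*2/5 + 352/1125*2/15 + 82/375*1/3 + 11/75*1/5 = 4601/16875
  d_3[C] = 362/1125*2/15 + 352/1125*1/5 + 82/375*7/15 + 11/75*2/15 = 3832/16875
  d_3[D] = 362/1125*1/5 + 352/1125*2/15 + 82/375*1/15 + 11/75*1/15 = 2201/16875
d_3 = (A=6241/16875, B=4601/16875, C=3832/16875, D=2201/16875)

Answer: 6241/16875 4601/16875 3832/16875 2201/16875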